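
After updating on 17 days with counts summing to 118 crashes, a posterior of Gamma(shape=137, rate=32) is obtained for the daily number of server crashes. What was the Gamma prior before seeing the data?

Gamma(shape=19, rate=15)

Gamma–Poisson conjugacy: posterior shape = α + Σxᵢ, posterior rate = β + n.
So α = 137 − 118 = 19 and β = 32 − 17 = 15.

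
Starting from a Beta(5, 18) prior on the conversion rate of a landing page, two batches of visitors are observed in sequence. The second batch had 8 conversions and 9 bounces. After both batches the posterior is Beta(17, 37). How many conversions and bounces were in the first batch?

4 conversions and 10 bounces

Because Beta–binomial updating is additive in the counts, the combined data contributed (α_post−α_prior, β_post−β_prior) successes and failures.
Total across both batches: 17−5=12 conversions, 37−18=19 bounces.
Subtract the second batch: 12−8=4 conversions and 19−9=10 bounces.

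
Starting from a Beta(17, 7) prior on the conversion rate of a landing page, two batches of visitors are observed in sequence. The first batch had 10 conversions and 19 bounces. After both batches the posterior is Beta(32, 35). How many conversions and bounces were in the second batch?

5 conversions and 9 bounces

Because Beta–binomial updating is additive in the counts, the combined data contributed (α_post−α_prior, β_post−β_prior) successes and failures.
Total across both batches: 32−17=15 conversions, 35−7=28 bounces.
Subtract the first batch: 15−10=5 conversions and 28−19=9 bounces.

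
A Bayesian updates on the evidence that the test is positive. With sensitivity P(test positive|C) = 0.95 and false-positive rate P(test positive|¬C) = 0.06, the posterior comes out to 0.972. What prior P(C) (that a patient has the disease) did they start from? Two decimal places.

In odds form, posterior odds = prior odds × likelihood ratio, so prior odds = posterior odds ÷ LR.
Posterior odds = 0.972/(1−0.972) = 34.7143. LR = 0.95/0.06 = 15.8333.
Prior odds = 34.7143/15.8333 = 2.1925, so P(C) = 2.1925/(1+2.1925) ≈ 0.69.

P(C) = 0.69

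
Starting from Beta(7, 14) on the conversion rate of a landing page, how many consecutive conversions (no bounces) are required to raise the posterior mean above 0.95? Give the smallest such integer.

k = 260

After k conversions and 0 bounces the posterior is Beta(7+k, 14), with mean (7+k)/(7+14+k).
Set (7+k)/(21+k) > 0.95 and solve: k > (0.95·21 − 7)/(1 − 0.95) = 259.000.
The smallest integer exceeding 259.000 is 260.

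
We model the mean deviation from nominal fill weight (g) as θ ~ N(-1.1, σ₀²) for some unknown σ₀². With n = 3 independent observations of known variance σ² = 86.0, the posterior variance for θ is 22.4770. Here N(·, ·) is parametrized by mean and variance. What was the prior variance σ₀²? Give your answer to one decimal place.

σ₀² = 104.1

For the Normal–Normal model with known σ², precisions add: τ_n = τ₀ + n/σ².
So 1/σ₀² = 1/22.4770 − 3/86.0 = 0.044490 − 0.034884 = 0.009606.
Hence σ₀² = 1/0.009606 ≈ 104.1.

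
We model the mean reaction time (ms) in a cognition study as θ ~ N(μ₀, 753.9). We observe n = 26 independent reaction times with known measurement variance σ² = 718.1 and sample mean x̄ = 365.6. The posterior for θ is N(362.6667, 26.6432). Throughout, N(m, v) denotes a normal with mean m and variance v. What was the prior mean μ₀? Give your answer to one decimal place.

With known observation variance, the Normal–Normal posterior has precision τ_n = τ₀ + n/σ² and mean μ_n = (τ₀μ₀ + (n/σ²)x̄)/τ_n.
Here τ₀ = 1/753.9 = 0.001326 and τ_data = 26/718.1 = 0.036207, so τ_n = 0.037533.
Rearranging for μ₀: μ₀ = (μ_n·τ_n − τ_data·x̄)/τ₀ = (362.6667·0.037533 − 0.036207·365.6) / 0.001326 = 0.374690/0.001326 ≈ 282.6.

μ₀ = 282.6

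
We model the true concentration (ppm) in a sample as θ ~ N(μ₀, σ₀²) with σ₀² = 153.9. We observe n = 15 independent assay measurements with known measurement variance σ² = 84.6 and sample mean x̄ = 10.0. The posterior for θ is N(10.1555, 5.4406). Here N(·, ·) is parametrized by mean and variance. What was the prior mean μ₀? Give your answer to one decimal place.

With known observation variance, the Normal–Normal posterior has precision τ_n = τ₀ + n/σ² and mean μ_n = (τ₀μ₀ + (n/σ²)x̄)/τ_n.
Here τ₀ = 1/153.9 = 0.006498 and τ_data = 15/84.6 = 0.177305, so τ_n = 0.183803.
Rearranging for μ₀: μ₀ = (μ_n·τ_n − τ_data·x̄)/τ₀ = (10.1555·0.183803 − 0.177305·10.0) / 0.006498 = 0.093561/0.006498 ≈ 14.4.

μ₀ = 14.4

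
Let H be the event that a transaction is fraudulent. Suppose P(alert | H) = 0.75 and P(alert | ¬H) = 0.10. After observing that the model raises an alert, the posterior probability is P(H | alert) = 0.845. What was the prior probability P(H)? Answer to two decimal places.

Bayes' rule in odds form gives O(H|E) = O(H)·[P(E|H)/P(E|¬H)], hence O(H) = O(H|E)/LR.
Posterior odds = 0.845/(1−0.845) = 5.4516. LR = 0.75/0.10 = 7.5000.
Prior odds = 5.4516/7.5000 = 0.7269, so P(H) = 0.7269/(1+0.7269) ≈ 0.42.

P(H) = 0.42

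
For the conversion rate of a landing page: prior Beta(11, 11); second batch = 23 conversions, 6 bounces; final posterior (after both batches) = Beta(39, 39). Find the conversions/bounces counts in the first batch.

5 conversions and 22 bounces

Sequential conjugate updates are equivalent to a single update on the pooled data, so total successes = posterior α − prior α and total failures = posterior β − prior β.
Total across both batches: 39−11=28 conversions, 39−11=28 bounces.
Subtract the second batch: 28−23=5 conversions and 28−6=22 bounces.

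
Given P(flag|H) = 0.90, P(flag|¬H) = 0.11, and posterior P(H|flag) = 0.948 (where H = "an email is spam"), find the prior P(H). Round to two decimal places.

P(H) = 0.69

In odds form, posterior odds = prior odds × likelihood ratio, so prior odds = posterior odds ÷ LR.
Posterior odds = 0.948/(1−0.948) = 18.2308. LR = 0.90/0.11 = 8.1818.
Prior odds = 18.2308/8.1818 = 2.2282, so P(H) = 2.2282/(1+2.2282) ≈ 0.69.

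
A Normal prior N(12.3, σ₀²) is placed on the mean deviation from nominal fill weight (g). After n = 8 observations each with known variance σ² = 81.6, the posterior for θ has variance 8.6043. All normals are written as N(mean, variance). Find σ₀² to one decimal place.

σ₀² = 55.0

For the Normal–Normal model with known σ², precisions add: τ_n = τ₀ + n/σ².
So 1/σ₀² = 1/8.6043 − 8/81.6 = 0.116221 − 0.098039 = 0.018182.
Hence σ₀² = 1/0.018182 ≈ 55.0.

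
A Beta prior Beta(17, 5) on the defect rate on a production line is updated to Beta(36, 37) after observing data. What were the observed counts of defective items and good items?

19 defective items and 32 good items

A Beta(α, β) prior with s successes and f failures in binomial data gives a Beta(α+s, β+f) posterior.
So s = 36 − 17 = 19 and f = 37 − 5 = 32.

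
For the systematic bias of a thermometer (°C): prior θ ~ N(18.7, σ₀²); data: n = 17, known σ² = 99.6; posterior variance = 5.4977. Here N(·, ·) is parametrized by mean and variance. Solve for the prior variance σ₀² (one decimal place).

σ₀² = 89.2

Posterior precision equals prior precision plus data precision: 1/σ_n² = 1/σ₀² + n/σ².
So 1/σ₀² = 1/5.4977 − 17/99.6 = 0.181894 − 0.170683 = 0.011211.
Hence σ₀² = 1/0.011211 ≈ 89.2.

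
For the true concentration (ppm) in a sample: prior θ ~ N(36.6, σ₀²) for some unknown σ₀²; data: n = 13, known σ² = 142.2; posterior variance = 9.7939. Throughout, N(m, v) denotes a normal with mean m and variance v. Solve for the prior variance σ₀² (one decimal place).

σ₀² = 93.6

For the Normal–Normal model with known σ², precisions add: τ_n = τ₀ + n/σ².
So 1/σ₀² = 1/9.7939 − 13/142.2 = 0.102104 − 0.091421 = 0.010683.
Hence σ₀² = 1/0.010683 ≈ 93.6.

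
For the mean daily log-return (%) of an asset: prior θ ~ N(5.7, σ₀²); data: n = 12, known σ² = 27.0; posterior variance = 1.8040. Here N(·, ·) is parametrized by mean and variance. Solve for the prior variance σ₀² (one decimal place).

σ₀² = 9.1

For the Normal–Normal model with known σ², precisions add: τ_n = τ₀ + n/σ².
So 1/σ₀² = 1/1.8040 − 12/27.0 = 0.554324 − 0.444444 = 0.109880.
Hence σ₀² = 1/0.109880 ≈ 9.1.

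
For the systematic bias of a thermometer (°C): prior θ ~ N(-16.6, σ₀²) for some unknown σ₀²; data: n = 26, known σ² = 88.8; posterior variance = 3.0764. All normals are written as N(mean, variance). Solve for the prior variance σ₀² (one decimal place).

σ₀² = 31.0

Posterior precision equals prior precision plus data precision: 1/σ_n² = 1/σ₀² + n/σ².
So 1/σ₀² = 1/3.0764 − 26/88.8 = 0.325055 − 0.292793 = 0.032262.
Hence σ₀² = 1/0.032262 ≈ 31.0.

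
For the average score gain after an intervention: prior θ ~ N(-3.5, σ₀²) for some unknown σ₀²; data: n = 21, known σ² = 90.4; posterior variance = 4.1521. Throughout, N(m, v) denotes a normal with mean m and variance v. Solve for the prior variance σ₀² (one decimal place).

σ₀² = 117.1

Posterior precision equals prior precision plus data precision: 1/σ_n² = 1/σ₀² + n/σ².
So 1/σ₀² = 1/4.1521 − 21/90.4 = 0.240842 − 0.232301 = 0.008541.
Hence σ₀² = 1/0.008541 ≈ 117.1.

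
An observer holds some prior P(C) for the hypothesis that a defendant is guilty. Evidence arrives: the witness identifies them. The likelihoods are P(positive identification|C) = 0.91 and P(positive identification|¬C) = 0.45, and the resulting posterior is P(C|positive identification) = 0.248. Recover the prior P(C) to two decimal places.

P(C) = 0.14

Bayes' rule in odds form gives O(C|E) = O(C)·[P(E|C)/P(E|¬C)], hence O(C) = O(C|E)/LR.
Posterior odds = 0.248/(1−0.248) = 0.3298. LR = 0.91/0.45 = 2.0222.
Prior odds = 0.3298/2.0222 = 0.1631, so P(C) = 0.1631/(1+0.1631) ≈ 0.14.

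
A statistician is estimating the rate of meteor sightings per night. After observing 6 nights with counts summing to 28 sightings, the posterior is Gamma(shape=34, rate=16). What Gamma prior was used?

A Gamma(α, β) prior (rate parametrization) on a Poisson rate with n observations summing to S gives posterior Gamma(α+S, β+n).
So α = 34 − 28 = 6 and β = 16 − 6 = 10.

Gamma(shape=6, rate=10)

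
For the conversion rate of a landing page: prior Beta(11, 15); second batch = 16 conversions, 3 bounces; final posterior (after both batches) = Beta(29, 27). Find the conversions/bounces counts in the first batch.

Because Beta–binomial updating is additive in the counts, the combined data contributed (α_post−α_prior, β_post−β_prior) successes and failures.
Total across both batches: 29−11=18 conversions, 27−15=12 bounces.
Subtract the second batch: 18−16=2 conversions and 12−3=9 bounces.

2 conversions and 9 bounces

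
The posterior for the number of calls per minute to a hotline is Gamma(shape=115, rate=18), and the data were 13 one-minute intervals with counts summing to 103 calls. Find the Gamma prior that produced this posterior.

Gamma–Poisson conjugacy: posterior shape = α + Σxᵢ, posterior rate = β + n.
So α = 115 − 103 = 12 and β = 18 − 13 = 5.

Gamma(shape=12, rate=5)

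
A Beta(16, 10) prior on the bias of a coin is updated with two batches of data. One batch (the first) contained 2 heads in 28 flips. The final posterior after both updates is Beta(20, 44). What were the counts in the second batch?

Because Beta–binomial updating is additive in the counts, the combined data contributed (α_post−α_prior, β_post−β_prior) successes and failures.
Total across both batches: 20−16=4 heads, 44−10=34 tails.
Subtract the first batch: 4−2=2 heads and 34−26=8 tails.

2 heads and 8 tails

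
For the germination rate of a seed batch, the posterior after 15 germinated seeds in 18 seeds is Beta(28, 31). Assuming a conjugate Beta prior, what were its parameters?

Beta(13, 28)

A Beta(a, b) prior with s successes and f failures in binomial data gives a Beta(a+s, b+f) posterior.
Subtract the data counts: 28−15=13, 31−3=28.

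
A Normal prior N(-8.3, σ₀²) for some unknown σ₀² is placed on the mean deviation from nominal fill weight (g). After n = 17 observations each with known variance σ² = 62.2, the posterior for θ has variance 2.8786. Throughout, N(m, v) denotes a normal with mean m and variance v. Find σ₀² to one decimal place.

For the Normal–Normal model with known σ², precisions add: τ_n = τ₀ + n/σ².
So 1/σ₀² = 1/2.8786 − 17/62.2 = 0.347391 − 0.273312 = 0.074079.
Hence σ₀² = 1/0.074079 ≈ 13.5.

σ₀² = 13.5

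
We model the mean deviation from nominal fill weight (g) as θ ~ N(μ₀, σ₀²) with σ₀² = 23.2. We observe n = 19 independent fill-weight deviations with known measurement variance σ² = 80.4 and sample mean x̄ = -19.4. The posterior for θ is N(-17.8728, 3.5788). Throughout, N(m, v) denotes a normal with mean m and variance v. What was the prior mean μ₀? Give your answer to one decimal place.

μ₀ = -9.5

The posterior mean is a precision-weighted average: μ_n = (τ₀μ₀ + τ_data·x̄)/(τ₀+τ_data), with τ₀=1/σ₀² and τ_data=n/σ².
Here τ₀ = 1/23.2 = 0.043103 and τ_data = 19/80.4 = 0.236318, so τ_n = 0.279421.
Rearranging for μ₀: μ₀ = (μ_n·τ_n − τ_data·x̄)/τ₀ = (-17.8728·0.279421 − 0.236318·-19.4) / 0.043103 = -0.409466/0.043103 ≈ -9.5.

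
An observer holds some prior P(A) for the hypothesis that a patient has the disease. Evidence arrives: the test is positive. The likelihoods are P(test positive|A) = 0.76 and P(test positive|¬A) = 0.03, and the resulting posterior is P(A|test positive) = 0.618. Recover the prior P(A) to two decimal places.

P(A) = 0.06

In odds form, posterior odds = prior odds × likelihood ratio, so prior odds = posterior odds ÷ LR.
Posterior odds = 0.618/(1−0.618) = 1.6178. LR = 0.76/0.03 = 25.3333.
Prior odds = 1.6178/25.3333 = 0.0639, so P(A) = 0.0639/(1+0.0639) ≈ 0.06.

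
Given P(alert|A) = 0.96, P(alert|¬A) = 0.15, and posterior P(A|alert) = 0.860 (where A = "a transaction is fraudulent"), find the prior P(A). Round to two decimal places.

In odds form, posterior odds = prior odds × likelihood ratio, so prior odds = posterior odds ÷ LR.
Posterior odds = 0.860/(1−0.860) = 6.1429. LR = 0.96/0.15 = 6.4000.
Prior odds = 6.1429/6.4000 = 0.9598, so P(A) = 0.9598/(1+0.9598) ≈ 0.49.

P(A) = 0.49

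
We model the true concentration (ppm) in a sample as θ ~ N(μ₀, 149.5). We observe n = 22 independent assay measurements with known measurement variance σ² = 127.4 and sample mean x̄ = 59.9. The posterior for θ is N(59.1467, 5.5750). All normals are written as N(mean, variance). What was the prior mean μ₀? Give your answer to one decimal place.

μ₀ = 39.7

With known observation variance, the Normal–Normal posterior has precision τ_n = τ₀ + n/σ² and mean μ_n = (τ₀μ₀ + (n/σ²)x̄)/τ_n.
Here τ₀ = 1/149.5 = 0.006689 and τ_data = 22/127.4 = 0.172684, so τ_n = 0.179373.
Rearranging for μ₀: μ₀ = (μ_n·τ_n − τ_data·x̄)/τ₀ = (59.1467·0.179373 − 0.172684·59.9) / 0.006689 = 0.265549/0.006689 ≈ 39.7.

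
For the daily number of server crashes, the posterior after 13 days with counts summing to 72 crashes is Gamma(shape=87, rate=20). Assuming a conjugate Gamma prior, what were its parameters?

A Gamma(α, β) prior (rate parametrization) on a Poisson rate with n observations summing to S gives posterior Gamma(α+S, β+n).
So α = 87 − 72 = 15 and β = 20 − 13 = 7.

Gamma(shape=15, rate=7)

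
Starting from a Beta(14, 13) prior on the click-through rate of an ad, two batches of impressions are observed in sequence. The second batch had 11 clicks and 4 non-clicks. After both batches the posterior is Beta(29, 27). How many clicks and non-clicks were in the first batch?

Because Beta–binomial updating is additive in the counts, the combined data contributed (α_post−α_prior, β_post−β_prior) successes and failures.
Total across both batches: 29−14=15 clicks, 27−13=14 non-clicks.
Subtract the second batch: 15−11=4 clicks and 14−4=10 non-clicks.

4 clicks and 10 non-clicks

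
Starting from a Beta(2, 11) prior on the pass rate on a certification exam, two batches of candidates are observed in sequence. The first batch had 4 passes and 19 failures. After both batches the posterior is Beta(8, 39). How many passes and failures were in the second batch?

2 passes and 9 failures

Because Beta–binomial updating is additive in the counts, the combined data contributed (α_post−α_prior, β_post−β_prior) successes and failures.
Total across both batches: 8−2=6 passes, 39−11=28 failures.
Subtract the first batch: 6−4=2 passes and 28−19=9 failures.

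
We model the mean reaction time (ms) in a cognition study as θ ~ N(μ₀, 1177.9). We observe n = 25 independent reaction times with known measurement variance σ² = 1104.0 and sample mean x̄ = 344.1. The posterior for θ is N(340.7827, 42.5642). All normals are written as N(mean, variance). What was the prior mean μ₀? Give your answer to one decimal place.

The posterior mean is a precision-weighted average: μ_n = (τ₀μ₀ + τ_data·x̄)/(τ₀+τ_data), with τ₀=1/σ₀² and τ_data=n/σ².
Here τ₀ = 1/1177.9 = 0.000849 and τ_data = 25/1104.0 = 0.022645, so τ_n = 0.023494.
Rearranging for μ₀: μ₀ = (μ_n·τ_n − τ_data·x̄)/τ₀ = (340.7827·0.023494 − 0.022645·344.1) / 0.000849 = 0.214204/0.000849 ≈ 252.3.

μ₀ = 252.3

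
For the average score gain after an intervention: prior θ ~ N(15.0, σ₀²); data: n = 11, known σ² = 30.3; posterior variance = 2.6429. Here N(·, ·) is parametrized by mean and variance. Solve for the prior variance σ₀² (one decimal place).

σ₀² = 65.2

For the Normal–Normal model with known σ², precisions add: τ_n = τ₀ + n/σ².
So 1/σ₀² = 1/2.6429 − 11/30.3 = 0.378372 − 0.363036 = 0.015336.
Hence σ₀² = 1/0.015336 ≈ 65.2.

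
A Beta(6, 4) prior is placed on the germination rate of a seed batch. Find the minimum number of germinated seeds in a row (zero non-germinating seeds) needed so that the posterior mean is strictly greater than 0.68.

After k germinated seeds and 0 non-germinating seeds the posterior is Beta(6+k, 4), with mean (6+k)/(6+4+k).
Set (6+k)/(10+k) > 0.68 and solve: k > (0.68·10 − 6)/(1 − 0.68) = 2.500.
The smallest integer exceeding 2.500 is 3, and checking k=3: (9)/(13) = 0.6923 > 0.68.

k = 3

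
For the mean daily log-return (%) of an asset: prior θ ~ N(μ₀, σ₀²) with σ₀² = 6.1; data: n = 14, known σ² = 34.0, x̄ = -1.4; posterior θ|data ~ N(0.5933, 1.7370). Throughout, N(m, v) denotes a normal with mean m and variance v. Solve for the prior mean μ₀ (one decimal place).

μ₀ = 5.6

With known observation variance, the Normal–Normal posterior has precision τ_n = τ₀ + n/σ² and mean μ_n = (τ₀μ₀ + (n/σ²)x̄)/τ_n.
Here τ₀ = 1/6.1 = 0.163934 and τ_data = 14/34.0 = 0.411765, so τ_n = 0.575699.
Rearranging for μ₀: μ₀ = (μ_n·τ_n − τ_data·x̄)/τ₀ = (0.5933·0.575699 − 0.411765·-1.4) / 0.163934 = 0.918033/0.163934 ≈ 5.6.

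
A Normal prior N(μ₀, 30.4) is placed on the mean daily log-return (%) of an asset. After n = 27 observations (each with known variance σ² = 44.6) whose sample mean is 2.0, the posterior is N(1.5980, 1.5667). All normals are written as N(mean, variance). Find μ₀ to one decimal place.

The posterior mean is a precision-weighted average: μ_n = (τ₀μ₀ + τ_data·x̄)/(τ₀+τ_data), with τ₀=1/σ₀² and τ_data=n/σ².
Here τ₀ = 1/30.4 = 0.032895 and τ_data = 27/44.6 = 0.605381, so τ_n = 0.638276.
Rearranging for μ₀: μ₀ = (μ_n·τ_n − τ_data·x̄)/τ₀ = (1.5980·0.638276 − 0.605381·2.0) / 0.032895 = -0.190797/0.032895 ≈ -5.8.

μ₀ = -5.8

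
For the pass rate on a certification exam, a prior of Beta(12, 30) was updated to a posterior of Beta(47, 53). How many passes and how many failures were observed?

A Beta(a, b) prior with s successes and f failures in binomial data gives a Beta(a+s, b+f) posterior.
Match parameters: s=47−12=35, f=53−30=23.

35 passes and 23 failures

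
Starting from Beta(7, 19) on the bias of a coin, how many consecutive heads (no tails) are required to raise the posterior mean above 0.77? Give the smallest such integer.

After k heads and 0 tails the posterior is Beta(7+k, 19), with mean (7+k)/(7+19+k).
Set (7+k)/(26+k) > 0.77 and solve: k > (0.77·26 − 7)/(1 − 0.77) = 56.609.
The smallest integer exceeding 56.609 is 57, and checking k=57: (64)/(83) = 0.7711 > 0.77.

k = 57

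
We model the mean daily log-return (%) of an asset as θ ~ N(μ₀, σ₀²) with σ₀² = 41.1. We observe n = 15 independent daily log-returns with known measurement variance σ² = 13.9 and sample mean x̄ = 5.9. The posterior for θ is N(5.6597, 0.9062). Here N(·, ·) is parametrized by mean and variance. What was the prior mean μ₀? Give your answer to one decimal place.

With known observation variance, the Normal–Normal posterior has precision τ_n = τ₀ + n/σ² and mean μ_n = (τ₀μ₀ + (n/σ²)x̄)/τ_n.
Here τ₀ = 1/41.1 = 0.024331 and τ_data = 15/13.9 = 1.079137, so τ_n = 1.103468.
Rearranging for μ₀: μ₀ = (μ_n·τ_n − τ_data·x̄)/τ₀ = (5.6597·1.103468 − 1.079137·5.9) / 0.024331 = -0.121610/0.024331 ≈ -5.0.

μ₀ = -5.0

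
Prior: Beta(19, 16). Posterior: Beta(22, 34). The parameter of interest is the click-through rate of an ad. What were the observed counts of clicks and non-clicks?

Beta is conjugate to the binomial likelihood: posterior = Beta(a+s, b+f).
So s = 22 − 19 = 3 and f = 34 − 16 = 18.

3 clicks and 18 non-clicks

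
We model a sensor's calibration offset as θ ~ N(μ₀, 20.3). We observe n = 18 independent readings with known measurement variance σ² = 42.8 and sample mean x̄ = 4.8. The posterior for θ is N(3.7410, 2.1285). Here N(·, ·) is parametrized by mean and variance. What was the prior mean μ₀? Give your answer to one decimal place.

μ₀ = -5.3

The posterior mean is a precision-weighted average: μ_n = (τ₀μ₀ + τ_data·x̄)/(τ₀+τ_data), with τ₀=1/σ₀² and τ_data=n/σ².
Here τ₀ = 1/20.3 = 0.049261 and τ_data = 18/42.8 = 0.420561, so τ_n = 0.469822.
Rearranging for μ₀: μ₀ = (μ_n·τ_n − τ_data·x̄)/τ₀ = (3.7410·0.469822 − 0.420561·4.8) / 0.049261 = -0.261089/0.049261 ≈ -5.3.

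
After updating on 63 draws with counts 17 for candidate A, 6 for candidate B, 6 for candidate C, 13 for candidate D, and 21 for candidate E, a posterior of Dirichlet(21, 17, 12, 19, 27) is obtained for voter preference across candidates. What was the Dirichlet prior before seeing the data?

For a Dirichlet(α) prior with multinomial counts c, the posterior is Dirichlet(α + c) componentwise.
Subtract each count from the matching posterior parameter: 21−17=4, 17−6=11, 12−6=6, 19−13=6, 27−21=6.

Dirichlet(4, 11, 6, 6, 6)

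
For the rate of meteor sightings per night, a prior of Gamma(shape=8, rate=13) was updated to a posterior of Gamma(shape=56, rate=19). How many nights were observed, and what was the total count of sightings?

A Gamma(α, β) prior (rate parametrization) on a Poisson rate with n observations summing to S gives posterior Gamma(α+S, β+n).
Matching: Σxᵢ = 56 − 8 = 48 and n = 19 − 13 = 6.

n = 6 nights with total 48 sightings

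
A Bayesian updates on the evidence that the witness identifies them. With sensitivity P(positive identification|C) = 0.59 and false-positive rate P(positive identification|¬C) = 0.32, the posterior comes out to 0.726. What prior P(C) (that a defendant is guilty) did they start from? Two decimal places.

Bayes' rule in odds form gives O(C|E) = O(C)·[P(E|C)/P(E|¬C)], hence O(C) = O(C|E)/LR.
Posterior odds = 0.726/(1−0.726) = 2.6496. LR = 0.59/0.32 = 1.8437.
Prior odds = 2.6496/1.8437 = 1.4371, so P(C) = 1.4371/(1+1.4371) ≈ 0.59.

P(C) = 0.59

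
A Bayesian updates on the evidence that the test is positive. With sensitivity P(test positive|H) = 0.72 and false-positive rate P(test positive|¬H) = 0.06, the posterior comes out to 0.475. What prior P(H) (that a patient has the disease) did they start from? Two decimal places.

P(H) = 0.07

In odds form, posterior odds = prior odds × likelihood ratio, so prior odds = posterior odds ÷ LR.
Posterior odds = 0.475/(1−0.475) = 0.9048. LR = 0.72/0.06 = 12.0000.
Prior odds = 0.9048/12.0000 = 0.0754, so P(H) = 0.0754/(1+0.0754) ≈ 0.07.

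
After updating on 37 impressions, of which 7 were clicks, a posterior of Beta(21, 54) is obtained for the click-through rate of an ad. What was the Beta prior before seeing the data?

A Beta(α, β) prior with s successes and f failures in binomial data gives a Beta(α+s, β+f) posterior.
So α = 21 − 7 = 14 and β = 54 − 30 = 24.

Beta(14, 24)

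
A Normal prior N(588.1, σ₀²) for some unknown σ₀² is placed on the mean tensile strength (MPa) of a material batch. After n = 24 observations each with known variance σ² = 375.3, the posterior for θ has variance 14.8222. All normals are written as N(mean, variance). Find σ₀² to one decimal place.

σ₀² = 284.3

Posterior precision equals prior precision plus data precision: 1/σ_n² = 1/σ₀² + n/σ².
So 1/σ₀² = 1/14.8222 − 24/375.3 = 0.067466 − 0.063949 = 0.003517.
Hence σ₀² = 1/0.003517 ≈ 284.3.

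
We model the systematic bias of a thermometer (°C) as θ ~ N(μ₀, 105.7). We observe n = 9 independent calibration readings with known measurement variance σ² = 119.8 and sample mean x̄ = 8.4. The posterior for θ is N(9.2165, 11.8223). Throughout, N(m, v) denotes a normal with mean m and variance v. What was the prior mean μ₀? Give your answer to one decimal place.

μ₀ = 15.7

With known observation variance, the Normal–Normal posterior has precision τ_n = τ₀ + n/σ² and mean μ_n = (τ₀μ₀ + (n/σ²)x̄)/τ_n.
Here τ₀ = 1/105.7 = 0.009461 and τ_data = 9/119.8 = 0.075125, so τ_n = 0.084586.
Rearranging for μ₀: μ₀ = (μ_n·τ_n − τ_data·x̄)/τ₀ = (9.2165·0.084586 − 0.075125·8.4) / 0.009461 = 0.148537/0.009461 ≈ 15.7.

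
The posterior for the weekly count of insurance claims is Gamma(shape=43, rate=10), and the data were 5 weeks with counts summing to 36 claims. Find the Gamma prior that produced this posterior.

Gamma(shape=7, rate=5)

Gamma–Poisson conjugacy: posterior shape = α + Σxᵢ, posterior rate = β + n.
So α = 43 − 36 = 7 and β = 10 − 5 = 5.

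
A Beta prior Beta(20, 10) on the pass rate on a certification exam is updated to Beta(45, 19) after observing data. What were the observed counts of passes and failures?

Under Beta–binomial conjugacy the posterior parameters are (α+s, β+f).
So s = 45 − 20 = 25 and f = 19 − 10 = 9.

25 passes and 9 failures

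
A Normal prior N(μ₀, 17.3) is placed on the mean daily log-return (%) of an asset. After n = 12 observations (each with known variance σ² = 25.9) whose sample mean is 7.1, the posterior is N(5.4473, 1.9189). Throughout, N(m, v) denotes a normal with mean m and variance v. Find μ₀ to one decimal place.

μ₀ = -7.8

With known observation variance, the Normal–Normal posterior has precision τ_n = τ₀ + n/σ² and mean μ_n = (τ₀μ₀ + (n/σ²)x̄)/τ_n.
Here τ₀ = 1/17.3 = 0.057803 and τ_data = 12/25.9 = 0.463320, so τ_n = 0.521123.
Rearranging for μ₀: μ₀ = (μ_n·τ_n − τ_data·x̄)/τ₀ = (5.4473·0.521123 − 0.463320·7.1) / 0.057803 = -0.450859/0.057803 ≈ -7.8.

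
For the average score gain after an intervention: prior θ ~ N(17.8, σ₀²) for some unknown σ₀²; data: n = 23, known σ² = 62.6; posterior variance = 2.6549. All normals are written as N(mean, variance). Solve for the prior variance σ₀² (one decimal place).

Posterior precision equals prior precision plus data precision: 1/σ_n² = 1/σ₀² + n/σ².
So 1/σ₀² = 1/2.6549 − 23/62.6 = 0.376662 − 0.367412 = 0.009250.
Hence σ₀² = 1/0.009250 ≈ 108.1.

σ₀² = 108.1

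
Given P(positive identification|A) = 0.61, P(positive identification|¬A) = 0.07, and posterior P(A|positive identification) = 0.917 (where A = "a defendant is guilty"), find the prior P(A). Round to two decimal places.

In odds form, posterior odds = prior odds × likelihood ratio, so prior odds = posterior odds ÷ LR.
Posterior odds = 0.917/(1−0.917) = 11.0482. LR = 0.61/0.07 = 8.7143.
Prior odds = 11.0482/8.7143 = 1.2678, so P(A) = 1.2678/(1+1.2678) ≈ 0.56.

P(A) = 0.56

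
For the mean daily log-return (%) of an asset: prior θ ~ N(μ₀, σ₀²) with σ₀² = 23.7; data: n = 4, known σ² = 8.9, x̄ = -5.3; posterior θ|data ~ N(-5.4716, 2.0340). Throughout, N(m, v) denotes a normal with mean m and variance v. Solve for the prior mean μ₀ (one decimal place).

With known observation variance, the Normal–Normal posterior has precision τ_n = τ₀ + n/σ² and mean μ_n = (τ₀μ₀ + (n/σ²)x̄)/τ_n.
Here τ₀ = 1/23.7 = 0.042194 and τ_data = 4/8.9 = 0.449438, so τ_n = 0.491632.
Rearranging for μ₀: μ₀ = (μ_n·τ_n − τ_data·x̄)/τ₀ = (-5.4716·0.491632 − 0.449438·-5.3) / 0.042194 = -0.307992/0.042194 ≈ -7.3.

μ₀ = -7.3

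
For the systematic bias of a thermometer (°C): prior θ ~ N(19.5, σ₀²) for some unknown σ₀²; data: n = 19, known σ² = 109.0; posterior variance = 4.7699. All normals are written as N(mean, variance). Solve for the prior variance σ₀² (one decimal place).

For the Normal–Normal model with known σ², precisions add: τ_n = τ₀ + n/σ².
So 1/σ₀² = 1/4.7699 − 19/109.0 = 0.209648 − 0.174312 = 0.035336.
Hence σ₀² = 1/0.035336 ≈ 28.3.

σ₀² = 28.3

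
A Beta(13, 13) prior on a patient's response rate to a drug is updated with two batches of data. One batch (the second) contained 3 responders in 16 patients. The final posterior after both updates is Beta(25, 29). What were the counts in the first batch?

Sequential conjugate updates are equivalent to a single update on the pooled data, so total successes = posterior α − prior α and total failures = posterior β − prior β.
Total across both batches: 25−13=12 responders, 29−13=16 non-responders.
Subtract the second batch: 12−3=9 responders and 16−13=3 non-responders.

9 responders and 3 non-responders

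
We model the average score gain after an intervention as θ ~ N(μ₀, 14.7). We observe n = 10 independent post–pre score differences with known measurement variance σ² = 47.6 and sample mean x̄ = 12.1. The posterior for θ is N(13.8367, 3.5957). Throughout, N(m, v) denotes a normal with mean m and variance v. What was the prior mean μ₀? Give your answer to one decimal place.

μ₀ = 19.2

With known observation variance, the Normal–Normal posterior has precision τ_n = τ₀ + n/σ² and mean μ_n = (τ₀μ₀ + (n/σ²)x̄)/τ_n.
Here τ₀ = 1/14.7 = 0.068027 and τ_data = 10/47.6 = 0.210084, so τ_n = 0.278111.
Rearranging for μ₀: μ₀ = (μ_n·τ_n − τ_data·x̄)/τ₀ = (13.8367·0.278111 − 0.210084·12.1) / 0.068027 = 1.306122/0.068027 ≈ 19.2.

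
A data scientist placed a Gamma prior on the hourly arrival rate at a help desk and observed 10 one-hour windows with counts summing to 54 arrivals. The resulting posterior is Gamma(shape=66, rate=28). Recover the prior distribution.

Gamma(shape=12, rate=18)

A Gamma(α, β) prior (rate parametrization) on a Poisson rate with n observations summing to S gives posterior Gamma(α+S, β+n).
So α = 66 − 54 = 12 and β = 28 − 10 = 18.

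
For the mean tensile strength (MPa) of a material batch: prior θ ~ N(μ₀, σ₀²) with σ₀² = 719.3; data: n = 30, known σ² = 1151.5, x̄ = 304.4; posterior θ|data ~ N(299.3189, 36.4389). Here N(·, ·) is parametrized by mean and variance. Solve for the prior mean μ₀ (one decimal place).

μ₀ = 204.1

The posterior mean is a precision-weighted average: μ_n = (τ₀μ₀ + τ_data·x̄)/(τ₀+τ_data), with τ₀=1/σ₀² and τ_data=n/σ².
Here τ₀ = 1/719.3 = 0.001390 and τ_data = 30/1151.5 = 0.026053, so τ_n = 0.027443.
Rearranging for μ₀: μ₀ = (μ_n·τ_n − τ_data·x̄)/τ₀ = (299.3189·0.027443 − 0.026053·304.4) / 0.001390 = 0.283675/0.001390 ≈ 204.1.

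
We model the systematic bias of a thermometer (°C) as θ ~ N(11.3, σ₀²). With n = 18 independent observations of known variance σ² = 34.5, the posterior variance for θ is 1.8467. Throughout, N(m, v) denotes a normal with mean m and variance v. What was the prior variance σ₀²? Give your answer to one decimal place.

Posterior precision equals prior precision plus data precision: 1/σ_n² = 1/σ₀² + n/σ².
So 1/σ₀² = 1/1.8467 − 18/34.5 = 0.541506 − 0.521739 = 0.019767.
Hence σ₀² = 1/0.019767 ≈ 50.6.

σ₀² = 50.6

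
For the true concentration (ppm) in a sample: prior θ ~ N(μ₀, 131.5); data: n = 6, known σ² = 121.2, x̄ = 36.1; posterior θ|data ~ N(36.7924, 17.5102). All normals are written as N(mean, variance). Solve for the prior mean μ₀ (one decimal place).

The posterior mean is a precision-weighted average: μ_n = (τ₀μ₀ + τ_data·x̄)/(τ₀+τ_data), with τ₀=1/σ₀² and τ_data=n/σ².
Here τ₀ = 1/131.5 = 0.007605 and τ_data = 6/121.2 = 0.049505, so τ_n = 0.057110.
Rearranging for μ₀: μ₀ = (μ_n·τ_n − τ_data·x̄)/τ₀ = (36.7924·0.057110 − 0.049505·36.1) / 0.007605 = 0.314083/0.007605 ≈ 41.3.

μ₀ = 41.3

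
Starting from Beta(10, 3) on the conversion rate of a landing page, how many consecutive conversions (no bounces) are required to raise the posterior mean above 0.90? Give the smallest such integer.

After k conversions and 0 bounces the posterior is Beta(10+k, 3), with mean (10+k)/(10+3+k).
Set (10+k)/(13+k) > 0.90 and solve: k > (0.90·13 − 10)/(1 − 0.90) = 17.000.
The smallest integer exceeding 17.000 is 18.

k = 18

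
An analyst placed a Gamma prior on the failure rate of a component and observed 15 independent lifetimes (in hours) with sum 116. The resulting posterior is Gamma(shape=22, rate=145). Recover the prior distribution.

For an exponential likelihood with a Gamma(α, β) prior on the rate, n observations with total T give posterior Gamma(α+n, β+T).
So α = 22 − 15 = 7 and β = 145 − 116 = 29.

Gamma(shape=7, rate=29)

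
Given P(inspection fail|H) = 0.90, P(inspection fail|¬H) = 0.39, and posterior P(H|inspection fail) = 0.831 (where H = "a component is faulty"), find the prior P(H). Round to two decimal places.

P(H) = 0.68

Bayes' rule in odds form gives O(H|E) = O(H)·[P(E|H)/P(E|¬H)], hence O(H) = O(H|E)/LR.
Posterior odds = 0.831/(1−0.831) = 4.9172. LR = 0.90/0.39 = 2.3077.
Prior odds = 4.9172/2.3077 = 2.1308, so P(H) = 2.1308/(1+2.1308) ≈ 0.68.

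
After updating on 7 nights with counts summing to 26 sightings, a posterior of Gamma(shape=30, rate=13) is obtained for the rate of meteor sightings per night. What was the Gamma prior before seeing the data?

Gamma(shape=4, rate=6)

A Gamma(α, β) prior (rate parametrization) on a Poisson rate with n observations summing to S gives posterior Gamma(α+S, β+n).
So α = 30 − 26 = 4 and β = 13 − 7 = 6.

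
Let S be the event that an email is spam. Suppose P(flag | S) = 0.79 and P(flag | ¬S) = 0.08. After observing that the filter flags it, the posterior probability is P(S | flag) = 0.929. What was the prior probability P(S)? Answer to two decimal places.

P(S) = 0.57

Bayes' rule in odds form gives O(S|E) = O(S)·[P(E|S)/P(E|¬S)], hence O(S) = O(S|E)/LR.
Posterior odds = 0.929/(1−0.929) = 13.0845. LR = 0.79/0.08 = 9.8750.
Prior odds = 13.0845/9.8750 = 1.3250, so P(S) = 1.3250/(1+1.3250) ≈ 0.57.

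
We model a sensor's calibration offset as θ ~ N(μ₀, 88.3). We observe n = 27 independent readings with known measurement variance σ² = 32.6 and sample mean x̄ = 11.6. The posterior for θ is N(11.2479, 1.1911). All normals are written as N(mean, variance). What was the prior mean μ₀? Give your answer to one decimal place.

μ₀ = -14.5

With known observation variance, the Normal–Normal posterior has precision τ_n = τ₀ + n/σ² and mean μ_n = (τ₀μ₀ + (n/σ²)x̄)/τ_n.
Here τ₀ = 1/88.3 = 0.011325 and τ_data = 27/32.6 = 0.828221, so τ_n = 0.839546.
Rearranging for μ₀: μ₀ = (μ_n·τ_n − τ_data·x̄)/τ₀ = (11.2479·0.839546 − 0.828221·11.6) / 0.011325 = -0.164234/0.011325 ≈ -14.5.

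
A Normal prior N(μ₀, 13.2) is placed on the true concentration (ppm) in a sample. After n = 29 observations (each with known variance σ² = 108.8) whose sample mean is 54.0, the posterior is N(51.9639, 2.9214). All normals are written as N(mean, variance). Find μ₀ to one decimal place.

With known observation variance, the Normal–Normal posterior has precision τ_n = τ₀ + n/σ² and mean μ_n = (τ₀μ₀ + (n/σ²)x̄)/τ_n.
Here τ₀ = 1/13.2 = 0.075758 and τ_data = 29/108.8 = 0.266544, so τ_n = 0.342302.
Rearranging for μ₀: μ₀ = (μ_n·τ_n − τ_data·x̄)/τ₀ = (51.9639·0.342302 − 0.266544·54.0) / 0.075758 = 3.393971/0.075758 ≈ 44.8.

μ₀ = 44.8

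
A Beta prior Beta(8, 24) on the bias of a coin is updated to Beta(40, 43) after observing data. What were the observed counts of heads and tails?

A Beta(α, β) prior with s successes and f failures in binomial data gives a Beta(α+s, β+f) posterior.
Match parameters: s=40−8=32, f=43−24=19.

32 heads and 19 tails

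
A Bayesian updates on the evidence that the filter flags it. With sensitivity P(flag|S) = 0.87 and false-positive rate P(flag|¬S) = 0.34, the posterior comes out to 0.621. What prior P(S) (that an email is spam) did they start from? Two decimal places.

Bayes' rule in odds form gives O(S|E) = O(S)·[P(E|S)/P(E|¬S)], hence O(S) = O(S|E)/LR.
Posterior odds = 0.621/(1−0.621) = 1.6385. LR = 0.87/0.34 = 2.5588.
Prior odds = 1.6385/2.5588 = 0.6403, so P(S) = 0.6403/(1+0.6403) ≈ 0.39.

P(S) = 0.39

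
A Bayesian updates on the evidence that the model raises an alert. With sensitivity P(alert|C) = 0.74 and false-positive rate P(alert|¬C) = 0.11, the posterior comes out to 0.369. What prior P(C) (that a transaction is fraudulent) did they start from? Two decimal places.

P(C) = 0.08

Bayes' rule in odds form gives O(C|E) = O(C)·[P(E|C)/P(E|¬C)], hence O(C) = O(C|E)/LR.
Posterior odds = 0.369/(1−0.369) = 0.5848. LR = 0.74/0.11 = 6.7273.
Prior odds = 0.5848/6.7273 = 0.0869, so P(C) = 0.0869/(1+0.0869) ≈ 0.08.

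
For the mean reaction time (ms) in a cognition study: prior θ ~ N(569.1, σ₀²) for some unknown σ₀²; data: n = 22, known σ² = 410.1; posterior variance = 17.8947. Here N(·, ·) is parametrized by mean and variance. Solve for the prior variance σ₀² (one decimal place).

For the Normal–Normal model with known σ², precisions add: τ_n = τ₀ + n/σ².
So 1/σ₀² = 1/17.8947 − 22/410.1 = 0.055882 − 0.053645 = 0.002237.
Hence σ₀² = 1/0.002237 ≈ 447.0.

σ₀² = 447.0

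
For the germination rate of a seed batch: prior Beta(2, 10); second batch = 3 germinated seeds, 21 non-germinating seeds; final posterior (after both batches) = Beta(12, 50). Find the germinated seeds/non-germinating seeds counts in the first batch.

7 germinated seeds and 19 non-germinating seeds

Sequential conjugate updates are equivalent to a single update on the pooled data, so total successes = posterior α − prior α and total failures = posterior β − prior β.
Total across both batches: 12−2=10 germinated seeds, 50−10=40 non-germinating seeds.
Subtract the second batch: 10−3=7 germinated seeds and 40−21=19 non-germinating seeds.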